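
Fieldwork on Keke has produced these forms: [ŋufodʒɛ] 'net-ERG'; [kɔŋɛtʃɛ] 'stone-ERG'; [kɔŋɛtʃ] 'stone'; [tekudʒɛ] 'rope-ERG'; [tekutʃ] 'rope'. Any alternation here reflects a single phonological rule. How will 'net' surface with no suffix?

In [tekudʒɛ] and [tekutʃ] the final segment of 'rope' alternates: [dʒ] ~ [tʃ].
The stem 'stone' ([kɔŋɛtʃɛ], [kɔŋɛtʃ]) shows [tʃ] unchanged in both environments, so [tʃ] cannot be basic with [dʒ] derived before the ERG suffix.
Therefore /dʒ/ is basic and [tʃ] is derived by word-final obstruent devoicing (voiced obstruents become voiceless word-finally).
From [ŋufodʒɛ] the stem 'net' is /ŋufodʒ/; word-finally this yields [ŋufotʃ].

[ŋufotʃ]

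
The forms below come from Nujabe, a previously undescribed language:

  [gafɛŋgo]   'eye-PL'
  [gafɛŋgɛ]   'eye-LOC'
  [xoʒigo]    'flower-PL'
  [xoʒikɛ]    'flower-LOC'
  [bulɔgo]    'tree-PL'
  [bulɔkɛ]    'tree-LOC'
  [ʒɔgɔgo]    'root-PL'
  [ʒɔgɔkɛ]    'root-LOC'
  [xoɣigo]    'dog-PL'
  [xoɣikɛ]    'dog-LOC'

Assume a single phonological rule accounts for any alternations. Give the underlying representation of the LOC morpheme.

/-kɛ/

The LOC suffix surfaces as [-gɛ] and [-kɛ], depending on the final segment of the stem.
By contrast the PL suffix keeps its initial [g] throughout — that segment must be underlying.
The LOC suffix is therefore /-kɛ/ underlyingly, with post-nasal voicing: voiceless stops become voiced after a nasal.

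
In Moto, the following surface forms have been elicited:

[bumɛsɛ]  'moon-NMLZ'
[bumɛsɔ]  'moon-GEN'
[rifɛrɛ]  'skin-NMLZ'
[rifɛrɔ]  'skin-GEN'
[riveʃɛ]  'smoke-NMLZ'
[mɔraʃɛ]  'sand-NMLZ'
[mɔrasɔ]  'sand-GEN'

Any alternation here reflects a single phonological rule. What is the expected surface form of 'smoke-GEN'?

The root 'sand' surfaces as [mɔraʃɛ] and [mɔrasɔ], with a stem-final [ʃ] ~ [s] alternation.
The stem 'moon' ([bumɛsɛ], [bumɛsɔ]) shows [s] unchanged in both environments, so [s] cannot be basic with [ʃ] derived before the NMLZ suffix.
So /ʃ/ is underlying, and a rule of depalatalization — palato-alveolar /ʃ/ becomes [s] when no front vowel follows — gives [s].
From [riveʃɛ] the stem 'smoke' is /riveʃ/; when no front vowel follows this yields [rivesɔ].

[rivesɔ]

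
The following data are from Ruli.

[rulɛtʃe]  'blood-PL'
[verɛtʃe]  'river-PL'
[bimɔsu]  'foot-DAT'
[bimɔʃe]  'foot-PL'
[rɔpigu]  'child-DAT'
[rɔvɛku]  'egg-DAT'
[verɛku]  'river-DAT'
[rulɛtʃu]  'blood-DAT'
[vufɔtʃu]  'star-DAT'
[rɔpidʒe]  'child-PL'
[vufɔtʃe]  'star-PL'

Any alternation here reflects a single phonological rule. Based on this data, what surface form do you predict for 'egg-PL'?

In [verɛku] and [verɛtʃe] the final segment of 'river' alternates: [k] ~ [tʃ].
Compare 'star', with invariant [tʃ] in [vufɔtʃu] and [vufɔtʃe]: an analysis with underlying /tʃ/ and a rule producing [k] before the DAT suffix would wrongly predict alternation here too.
The underlying segment must be /k/; /k/, /g/ and /s/ become palato-alveolar [tʃ], [dʒ] and [ʃ] before a front vowel, yielding [tʃ] there.
From [rɔvɛku] the stem 'egg' is /rɔvɛk/; before a front vowel this yields [rɔvɛtʃe].

[rɔvɛtʃe]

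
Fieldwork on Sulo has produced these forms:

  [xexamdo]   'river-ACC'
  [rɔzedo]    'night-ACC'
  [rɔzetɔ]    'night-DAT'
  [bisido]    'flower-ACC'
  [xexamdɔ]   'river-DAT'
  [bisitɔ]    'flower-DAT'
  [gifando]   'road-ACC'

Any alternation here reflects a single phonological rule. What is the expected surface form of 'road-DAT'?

The DAT suffix surfaces as [-dɔ] and [-tɔ], depending on the final segment of the stem.
The ACC suffix, which begins with [d], is invariant after every stem; so [d] is not altered by any rule here.
The DAT suffix is therefore /-tɔ/ underlyingly, with post-nasal voicing: voiceless stops become voiced after a nasal.
After 'road', which ends in a nasal, the suffix surfaces as [-dɔ], giving [gifandɔ].

[gifandɔ]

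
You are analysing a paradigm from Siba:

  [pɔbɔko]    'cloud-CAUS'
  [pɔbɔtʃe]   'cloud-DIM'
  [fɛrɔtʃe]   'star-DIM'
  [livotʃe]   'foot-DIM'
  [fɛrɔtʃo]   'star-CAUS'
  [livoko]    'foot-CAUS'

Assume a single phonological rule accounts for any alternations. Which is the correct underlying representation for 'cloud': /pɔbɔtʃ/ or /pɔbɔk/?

The stem for 'cloud' ends in [tʃ] in [pɔbɔtʃe] but [k] in [pɔbɔko].
The stem 'star' ([fɛrɔtʃe], [fɛrɔtʃo]) shows [tʃ] unchanged in both environments, so [tʃ] cannot be basic with [k] derived before the CAUS suffix.
Therefore /k/ is basic and [tʃ] is derived by palatalization before a front vowel (/k/ becomes palato-alveolar [tʃ] before a front vowel).

/pɔbɔk/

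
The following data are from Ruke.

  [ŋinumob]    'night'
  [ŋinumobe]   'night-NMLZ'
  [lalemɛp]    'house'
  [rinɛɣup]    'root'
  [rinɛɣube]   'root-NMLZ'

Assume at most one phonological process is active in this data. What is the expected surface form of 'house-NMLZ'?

[lalemɛbe]

In [rinɛɣup] and [rinɛɣube] the final segment of 'root' alternates: [p] ~ [b].
The stem 'night' ([ŋinumob], [ŋinumobe]) shows [b] unchanged in both environments, so [b] cannot be basic with [p] derived in isolation.
So /p/ is underlying, and a rule of intervocalic voicing — voiceless stops become voiced between vowels — gives [b].
The one attested form of 'house', [lalemɛp], shows underlying /lalemɛp/. Applying the same rule between vowels gives [lalemɛbe].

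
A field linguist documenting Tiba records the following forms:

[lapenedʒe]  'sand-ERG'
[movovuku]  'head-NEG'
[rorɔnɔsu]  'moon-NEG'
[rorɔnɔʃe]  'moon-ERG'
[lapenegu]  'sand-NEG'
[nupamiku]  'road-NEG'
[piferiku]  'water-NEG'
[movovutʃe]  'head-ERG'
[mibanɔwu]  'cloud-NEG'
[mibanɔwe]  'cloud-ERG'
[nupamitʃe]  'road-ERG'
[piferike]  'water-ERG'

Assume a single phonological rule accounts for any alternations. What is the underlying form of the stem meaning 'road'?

/nupamitʃ/

In [nupamiku] and [nupamitʃe] the final segment of 'road' alternates: [k] ~ [tʃ].
Compare 'water', with invariant [k] in [piferiku] and [piferike]: an analysis with underlying /k/ and a rule producing [tʃ] before the ERG suffix would wrongly predict alternation here too.
So /tʃ/ is underlying, and a rule of depalatalization — palato-alveolar /tʃ/, /dʒ/ and /ʃ/ become [k], [g] and [s] when no front vowel follows — gives [k].
The underlying form of 'road' is therefore /nupamitʃ/.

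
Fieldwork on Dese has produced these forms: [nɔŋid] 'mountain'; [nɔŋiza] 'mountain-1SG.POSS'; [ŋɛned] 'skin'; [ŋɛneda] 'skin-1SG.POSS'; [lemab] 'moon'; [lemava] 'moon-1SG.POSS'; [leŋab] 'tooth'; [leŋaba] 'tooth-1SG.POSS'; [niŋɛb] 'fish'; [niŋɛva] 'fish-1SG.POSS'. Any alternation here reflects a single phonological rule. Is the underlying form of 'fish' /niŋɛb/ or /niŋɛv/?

'fish' shows [b] ~ [v] at the end of the stem ([niŋɛb] vs [niŋɛva]).
The stem 'tooth' ([leŋab], [leŋaba]) shows [b] unchanged in both environments, so [b] cannot be basic with [v] derived before the 1SG.POSS suffix.
So /v/ is underlying, and a rule of word-final hardening — voiced fricatives become stops word-finally — gives [b].

/niŋɛv/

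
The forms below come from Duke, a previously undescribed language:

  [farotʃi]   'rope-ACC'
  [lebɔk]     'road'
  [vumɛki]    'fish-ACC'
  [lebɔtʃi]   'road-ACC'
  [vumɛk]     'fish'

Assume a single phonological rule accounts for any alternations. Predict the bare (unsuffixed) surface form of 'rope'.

The root 'road' surfaces as [lebɔtʃi] and [lebɔk], with a stem-final [tʃ] ~ [k] alternation.
If /k/ were underlying and a rule turned it into [tʃ] before the ACC suffix, 'fish' would also alternate; but it has [k] in both [vumɛki] and [vumɛk].
Therefore /tʃ/ is basic and [k] is derived by depalatalization (palato-alveolar /tʃ/ becomes [k] when no front vowel follows).
The one attested form of 'rope', [farotʃi], shows underlying /farotʃ/. Applying the same rule when no front vowel follows gives [farok].

[farok]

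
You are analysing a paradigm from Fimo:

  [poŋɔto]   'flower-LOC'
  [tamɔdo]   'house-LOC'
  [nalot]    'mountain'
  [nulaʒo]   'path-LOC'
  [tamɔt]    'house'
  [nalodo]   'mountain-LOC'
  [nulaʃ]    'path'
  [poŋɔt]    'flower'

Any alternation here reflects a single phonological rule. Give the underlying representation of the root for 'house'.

/tamɔd/

In [tamɔt] and [tamɔdo] the final segment of 'house' alternates: [t] ~ [d].
Compare 'flower', with invariant [t] in [poŋɔt] and [poŋɔto]: an analysis with underlying /t/ and a rule producing [d] before the LOC suffix would wrongly predict alternation here too.
The underlying segment must be /d/; voiced obstruents become voiceless word-finally, yielding [t] there.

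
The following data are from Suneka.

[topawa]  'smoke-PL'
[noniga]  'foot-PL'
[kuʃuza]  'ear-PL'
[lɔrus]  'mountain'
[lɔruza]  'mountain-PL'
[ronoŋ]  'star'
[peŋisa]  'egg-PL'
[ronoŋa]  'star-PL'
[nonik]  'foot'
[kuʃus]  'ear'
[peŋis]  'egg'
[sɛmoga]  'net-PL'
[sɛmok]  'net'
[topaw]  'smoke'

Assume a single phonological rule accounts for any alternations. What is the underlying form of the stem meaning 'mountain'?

/lɔruz/

The root 'mountain' surfaces as [lɔruza] and [lɔrus], with a stem-final [z] ~ [s] alternation.
But 'egg' keeps [s] in both environments ([peŋisa], [peŋis]), so there is no rule changing /s/ to [z] before the PL suffix.
Therefore /z/ is basic and [s] is derived by word-final obstruent devoicing (voiced obstruents become voiceless word-finally).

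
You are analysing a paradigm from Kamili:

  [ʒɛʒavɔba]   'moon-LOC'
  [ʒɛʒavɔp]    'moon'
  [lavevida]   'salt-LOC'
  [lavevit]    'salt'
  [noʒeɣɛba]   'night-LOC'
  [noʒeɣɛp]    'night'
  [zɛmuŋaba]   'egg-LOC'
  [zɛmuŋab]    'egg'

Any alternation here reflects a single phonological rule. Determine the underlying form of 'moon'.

/ʒɛʒavɔp/

In [ʒɛʒavɔba] and [ʒɛʒavɔp] the final segment of 'moon' alternates: [b] ~ [p].
The stem 'egg' ([zɛmuŋaba], [zɛmuŋab]) shows [b] unchanged in both environments, so [b] cannot be basic with [p] derived in isolation.
So /p/ is underlying, and a rule of intervocalic voicing — voiceless stops become voiced between vowels — gives [b].
So 'moon' = /ʒɛʒavɔp/.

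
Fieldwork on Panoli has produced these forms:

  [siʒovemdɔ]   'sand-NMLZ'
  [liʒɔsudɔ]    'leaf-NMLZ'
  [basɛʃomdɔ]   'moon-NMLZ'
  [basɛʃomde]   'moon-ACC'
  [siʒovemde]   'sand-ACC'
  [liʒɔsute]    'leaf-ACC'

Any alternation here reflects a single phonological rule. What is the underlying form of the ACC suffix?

The ACC morpheme has two allomorphs, [-de] and [-te].
The NMLZ suffix, which begins with [d], is invariant after every stem; so [d] is not altered by any rule here.
So the underlying form is /-te/, and voiceless stops become voiced after a nasal.

/-te/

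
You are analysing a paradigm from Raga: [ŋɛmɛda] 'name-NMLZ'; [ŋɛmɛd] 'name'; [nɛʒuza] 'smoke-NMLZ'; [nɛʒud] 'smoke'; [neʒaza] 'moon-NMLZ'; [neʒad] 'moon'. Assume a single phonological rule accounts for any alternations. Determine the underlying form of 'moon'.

The stem for 'moon' ends in [z] in [neʒaza] but [d] in [neʒad].
Compare 'name', with invariant [d] in [ŋɛmɛda] and [ŋɛmɛd]: an analysis with underlying /d/ and a rule producing [z] before the NMLZ suffix would wrongly predict alternation here too.
So /z/ is underlying, and a rule of word-final hardening — voiced fricatives become stops word-finally — gives [d].
Hence 'moon' is /neʒaz/ underlyingly.

/neʒaz/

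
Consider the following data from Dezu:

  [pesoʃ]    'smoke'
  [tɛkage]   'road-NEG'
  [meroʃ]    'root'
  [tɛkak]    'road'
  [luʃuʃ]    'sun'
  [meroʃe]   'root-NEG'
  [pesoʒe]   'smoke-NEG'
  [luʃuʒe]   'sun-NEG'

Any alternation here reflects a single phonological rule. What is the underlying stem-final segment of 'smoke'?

/ʒ/

In [pesoʒe] and [pesoʃ] the final segment of 'smoke' alternates: [ʒ] ~ [ʃ].
But 'root' keeps [ʃ] in both environments ([meroʃe], [meroʃ]), so there is no rule changing /ʃ/ to [ʒ] before the NEG suffix.
Therefore /ʒ/ is basic and [ʃ] is derived by word-final obstruent devoicing (voiced obstruents become voiceless word-finally).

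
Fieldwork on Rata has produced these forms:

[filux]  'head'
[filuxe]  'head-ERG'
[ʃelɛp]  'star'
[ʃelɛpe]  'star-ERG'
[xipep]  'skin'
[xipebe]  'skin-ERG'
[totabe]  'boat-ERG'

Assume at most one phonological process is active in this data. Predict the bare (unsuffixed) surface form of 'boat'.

[totap]

'skin' shows [p] ~ [b] at the end of the stem ([xipep] vs [xipebe]).
If /p/ were underlying and a rule turned it into [b] before the ERG suffix, 'star' would also alternate; but it has [p] in both [ʃelɛp] and [ʃelɛpe].
The underlying segment must be /b/; voiced obstruents become voiceless word-finally, yielding [p] there.
From [totabe] the stem 'boat' is /totab/; word-finally this yields [totap].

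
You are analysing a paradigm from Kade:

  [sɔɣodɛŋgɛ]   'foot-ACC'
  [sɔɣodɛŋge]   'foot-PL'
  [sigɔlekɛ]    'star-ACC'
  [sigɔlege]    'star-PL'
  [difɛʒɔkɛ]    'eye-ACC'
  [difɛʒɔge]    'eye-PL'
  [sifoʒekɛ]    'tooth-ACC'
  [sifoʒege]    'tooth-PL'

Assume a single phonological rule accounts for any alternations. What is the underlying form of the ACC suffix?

The ACC morpheme has two allomorphs, [-gɛ] and [-kɛ].
The PL suffix, which begins with [g], is invariant after every stem; so [g] is not altered by any rule here.
So the underlying form is /-kɛ/, and voiceless stops become voiced after a nasal.

/-kɛ/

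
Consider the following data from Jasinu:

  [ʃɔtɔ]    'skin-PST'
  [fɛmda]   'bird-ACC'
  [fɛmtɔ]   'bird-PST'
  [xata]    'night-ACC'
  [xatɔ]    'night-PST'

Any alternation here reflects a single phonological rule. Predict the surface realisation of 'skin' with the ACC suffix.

[ʃɔta]

The ACC suffix surfaces as [-da] and [-ta], depending on the final segment of the stem.
By contrast the PST suffix keeps its initial [t] throughout — that segment must be underlying.
So the underlying form is /-da/, and voiced stops become voiceless after a vowel.
After 'skin', which ends in a vowel, the suffix surfaces as [-ta], giving [ʃɔta].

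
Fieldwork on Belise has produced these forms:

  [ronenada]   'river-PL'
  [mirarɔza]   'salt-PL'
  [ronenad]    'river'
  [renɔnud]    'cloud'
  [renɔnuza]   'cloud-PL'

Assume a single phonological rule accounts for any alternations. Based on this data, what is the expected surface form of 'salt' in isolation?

[mirarɔd]

The stem for 'cloud' ends in [d] in [renɔnud] but [z] in [renɔnuza].
If /d/ were underlying and a rule turned it into [z] before the PL suffix, 'river' would also alternate; but it has [d] in both [ronenad] and [ronenada].
The alternation reflects word-final hardening: voiced fricatives become stops word-finally. /z/ is underlying.
From [mirarɔza] the stem 'salt' is /mirarɔz/; word-finally this yields [mirarɔd].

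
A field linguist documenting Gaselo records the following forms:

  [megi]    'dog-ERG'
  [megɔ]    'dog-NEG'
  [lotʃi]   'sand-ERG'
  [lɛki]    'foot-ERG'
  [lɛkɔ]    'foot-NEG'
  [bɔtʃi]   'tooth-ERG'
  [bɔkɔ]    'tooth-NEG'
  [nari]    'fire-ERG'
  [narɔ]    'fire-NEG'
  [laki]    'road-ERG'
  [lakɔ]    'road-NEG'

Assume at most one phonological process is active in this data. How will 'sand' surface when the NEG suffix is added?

[lokɔ]

The stem for 'tooth' ends in [tʃ] in [bɔtʃi] but [k] in [bɔkɔ].
If /k/ were underlying and a rule turned it into [tʃ] before the ERG suffix, 'road' would also alternate; but it has [k] in both [laki] and [lakɔ].
The alternation reflects depalatalization: palato-alveolar /tʃ/ becomes [k] when no front vowel follows. /tʃ/ is underlying.
From [lotʃi] the stem 'sand' is /lotʃ/; when no front vowel follows this yields [lokɔ].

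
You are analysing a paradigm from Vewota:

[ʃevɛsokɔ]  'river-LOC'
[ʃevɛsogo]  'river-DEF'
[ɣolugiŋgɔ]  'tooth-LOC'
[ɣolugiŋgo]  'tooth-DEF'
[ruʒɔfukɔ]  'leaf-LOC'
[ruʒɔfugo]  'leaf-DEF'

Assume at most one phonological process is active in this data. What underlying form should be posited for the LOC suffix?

The LOC morpheme has two allomorphs, [-gɔ] and [-kɔ].
By contrast the DEF suffix keeps its initial [g] throughout — that segment must be underlying.
The LOC suffix is therefore /-kɔ/ underlyingly, with post-nasal voicing: voiceless stops become voiced after a nasal.

/-kɔ/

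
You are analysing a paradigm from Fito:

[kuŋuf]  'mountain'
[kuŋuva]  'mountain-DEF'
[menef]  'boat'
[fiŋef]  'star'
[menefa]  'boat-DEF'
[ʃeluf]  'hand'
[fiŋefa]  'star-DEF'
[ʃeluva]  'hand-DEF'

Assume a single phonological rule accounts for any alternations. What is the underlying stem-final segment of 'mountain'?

'mountain' shows [f] ~ [v] at the end of the stem ([kuŋuf] vs [kuŋuva]).
The stem 'star' ([fiŋef], [fiŋefa]) shows [f] unchanged in both environments, so [f] cannot be basic with [v] derived before the DEF suffix.
So /v/ is underlying, and a rule of word-final obstruent devoicing — voiced obstruents become voiceless word-finally — gives [f].

/v/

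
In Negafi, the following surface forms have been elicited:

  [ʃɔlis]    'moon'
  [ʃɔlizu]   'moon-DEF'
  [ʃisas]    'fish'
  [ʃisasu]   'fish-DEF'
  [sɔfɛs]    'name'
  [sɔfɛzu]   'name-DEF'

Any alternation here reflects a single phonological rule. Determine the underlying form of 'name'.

/sɔfɛz/

The root 'name' surfaces as [sɔfɛs] and [sɔfɛzu], with a stem-final [s] ~ [z] alternation.
The stem 'fish' ([ʃisas], [ʃisasu]) shows [s] unchanged in both environments, so [s] cannot be basic with [z] derived before the DEF suffix.
Therefore /z/ is basic and [s] is derived by word-final obstruent devoicing (voiced obstruents become voiceless word-finally).
So 'name' = /sɔfɛz/.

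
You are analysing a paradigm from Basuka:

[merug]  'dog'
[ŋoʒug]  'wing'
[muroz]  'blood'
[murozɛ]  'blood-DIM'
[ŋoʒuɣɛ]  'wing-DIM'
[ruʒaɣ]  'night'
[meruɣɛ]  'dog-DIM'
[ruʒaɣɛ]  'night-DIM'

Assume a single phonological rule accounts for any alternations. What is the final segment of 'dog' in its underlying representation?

In [merug] and [meruɣɛ] the final segment of 'dog' alternates: [g] ~ [ɣ].
But 'night' keeps [ɣ] in both environments ([ruʒaɣ], [ruʒaɣɛ]), so there is no rule changing /ɣ/ to [g] in isolation.
So /g/ is underlying, and a rule of intervocalic spirantization — voiced stops become fricatives between vowels — gives [ɣ].

/g/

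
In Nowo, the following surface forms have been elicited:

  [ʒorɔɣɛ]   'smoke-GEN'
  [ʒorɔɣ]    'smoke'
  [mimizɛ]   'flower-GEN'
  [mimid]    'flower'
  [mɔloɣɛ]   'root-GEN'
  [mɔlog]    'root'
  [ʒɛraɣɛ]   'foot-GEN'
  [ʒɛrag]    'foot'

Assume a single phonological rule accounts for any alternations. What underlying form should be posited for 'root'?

/mɔlog/

In [mɔloɣɛ] and [mɔlog] the final segment of 'root' alternates: [ɣ] ~ [g].
The stem 'smoke' ([ʒorɔɣɛ], [ʒorɔɣ]) shows [ɣ] unchanged in both environments, so [ɣ] cannot be basic with [g] derived in isolation.
The underlying segment must be /g/; voiced stops become fricatives between vowels, yielding [ɣ] there.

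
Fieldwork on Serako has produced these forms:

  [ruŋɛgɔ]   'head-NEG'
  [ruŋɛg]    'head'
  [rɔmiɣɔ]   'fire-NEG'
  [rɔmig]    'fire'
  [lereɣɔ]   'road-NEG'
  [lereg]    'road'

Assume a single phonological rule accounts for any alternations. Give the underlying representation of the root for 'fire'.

/rɔmiɣ/

'fire' shows [ɣ] ~ [g] at the end of the stem ([rɔmiɣɔ] vs [rɔmig]).
The stem 'head' ([ruŋɛgɔ], [ruŋɛg]) shows [g] unchanged in both environments, so [g] cannot be basic with [ɣ] derived before the NEG suffix.
Therefore /ɣ/ is basic and [g] is derived by word-final hardening (voiced fricatives become stops word-finally).
So 'fire' = /rɔmiɣ/.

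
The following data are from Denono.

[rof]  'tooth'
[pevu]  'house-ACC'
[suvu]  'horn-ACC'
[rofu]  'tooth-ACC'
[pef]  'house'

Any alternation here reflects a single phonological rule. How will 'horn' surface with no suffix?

[suf]

'house' shows [f] ~ [v] at the end of the stem ([pef] vs [pevu]).
If /f/ were underlying and a rule turned it into [v] before the ACC suffix, 'tooth' would also alternate; but it has [f] in both [rof] and [rofu].
So /v/ is underlying, and a rule of word-final obstruent devoicing — voiced obstruents become voiceless word-finally — gives [f].
From [suvu] the stem 'horn' is /suv/; word-finally this yields [suf].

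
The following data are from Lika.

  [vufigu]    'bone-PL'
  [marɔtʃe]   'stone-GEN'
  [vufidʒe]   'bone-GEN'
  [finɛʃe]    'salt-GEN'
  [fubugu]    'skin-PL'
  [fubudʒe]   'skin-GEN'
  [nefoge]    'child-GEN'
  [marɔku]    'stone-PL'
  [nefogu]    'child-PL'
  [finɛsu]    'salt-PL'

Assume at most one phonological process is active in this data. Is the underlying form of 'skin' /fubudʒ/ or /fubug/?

The stem for 'skin' ends in [g] in [fubugu] but [dʒ] in [fubudʒe].
Compare 'child', with invariant [g] in [nefogu] and [nefoge]: an analysis with underlying /g/ and a rule producing [dʒ] before the GEN suffix would wrongly predict alternation here too.
The alternation reflects depalatalization: palato-alveolar /tʃ/, /dʒ/ and /ʃ/ become [k], [g] and [s] when no front vowel follows. /dʒ/ is underlying.

/fubudʒ/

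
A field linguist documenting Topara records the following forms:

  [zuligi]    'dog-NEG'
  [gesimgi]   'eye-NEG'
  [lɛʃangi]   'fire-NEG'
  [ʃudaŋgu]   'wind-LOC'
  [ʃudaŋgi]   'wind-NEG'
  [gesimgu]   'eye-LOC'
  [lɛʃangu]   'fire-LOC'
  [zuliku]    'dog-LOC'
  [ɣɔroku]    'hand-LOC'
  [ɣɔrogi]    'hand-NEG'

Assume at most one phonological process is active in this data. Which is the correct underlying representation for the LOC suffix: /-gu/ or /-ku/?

/-ku/

The LOC suffix surfaces as [-gu] and [-ku], depending on the final segment of the stem.
By contrast the NEG suffix keeps its initial [g] throughout — that segment must be underlying.
The LOC suffix is therefore /-ku/ underlyingly, with post-nasal voicing: voiceless stops become voiced after a nasal.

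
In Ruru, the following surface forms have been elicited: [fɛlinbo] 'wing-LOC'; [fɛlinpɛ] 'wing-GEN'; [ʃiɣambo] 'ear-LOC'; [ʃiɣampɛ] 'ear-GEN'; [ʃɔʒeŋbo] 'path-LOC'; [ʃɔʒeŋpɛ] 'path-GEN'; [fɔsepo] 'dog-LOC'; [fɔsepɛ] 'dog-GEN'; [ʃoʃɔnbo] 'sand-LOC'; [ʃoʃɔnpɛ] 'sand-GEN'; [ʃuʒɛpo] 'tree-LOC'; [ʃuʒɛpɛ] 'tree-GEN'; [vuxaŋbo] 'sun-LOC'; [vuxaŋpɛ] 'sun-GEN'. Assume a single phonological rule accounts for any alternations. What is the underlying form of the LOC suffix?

The LOC morpheme has two allomorphs, [-bo] and [-po].
The GEN suffix, which begins with [p], is invariant after every stem; so [p] is not altered by any rule here.
The LOC suffix is therefore /-bo/ underlyingly, with post-vocalic devoicing: voiced stops become voiceless after a vowel.

/-bo/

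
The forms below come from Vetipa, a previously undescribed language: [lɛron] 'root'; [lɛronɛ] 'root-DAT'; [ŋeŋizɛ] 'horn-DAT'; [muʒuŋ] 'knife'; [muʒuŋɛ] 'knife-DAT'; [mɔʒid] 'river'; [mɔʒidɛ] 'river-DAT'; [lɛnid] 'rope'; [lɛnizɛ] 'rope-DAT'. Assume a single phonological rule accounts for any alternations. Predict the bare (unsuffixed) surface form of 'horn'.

The stem for 'rope' ends in [d] in [lɛnid] but [z] in [lɛnizɛ].
The stem 'river' ([mɔʒid], [mɔʒidɛ]) shows [d] unchanged in both environments, so [d] cannot be basic with [z] derived before the DAT suffix.
The alternation reflects word-final hardening: voiced fricatives become stops word-finally. /z/ is underlying.
The one attested form of 'horn', [ŋeŋizɛ], shows underlying /ŋeŋiz/. Applying the same rule word-finally gives [ŋeŋid].

[ŋeŋid]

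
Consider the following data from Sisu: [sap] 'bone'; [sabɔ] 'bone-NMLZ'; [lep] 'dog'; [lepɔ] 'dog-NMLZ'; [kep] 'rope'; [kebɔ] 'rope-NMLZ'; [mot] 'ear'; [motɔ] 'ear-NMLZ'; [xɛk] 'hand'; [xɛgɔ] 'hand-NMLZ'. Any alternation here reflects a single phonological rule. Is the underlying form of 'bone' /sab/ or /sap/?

The stem for 'bone' ends in [p] in [sap] but [b] in [sabɔ].
Compare 'dog', with invariant [p] in [lep] and [lepɔ]: an analysis with underlying /p/ and a rule producing [b] before the NMLZ suffix would wrongly predict alternation here too.
Therefore /b/ is basic and [p] is derived by word-final obstruent devoicing (voiced obstruents become voiceless word-finally).

/sab/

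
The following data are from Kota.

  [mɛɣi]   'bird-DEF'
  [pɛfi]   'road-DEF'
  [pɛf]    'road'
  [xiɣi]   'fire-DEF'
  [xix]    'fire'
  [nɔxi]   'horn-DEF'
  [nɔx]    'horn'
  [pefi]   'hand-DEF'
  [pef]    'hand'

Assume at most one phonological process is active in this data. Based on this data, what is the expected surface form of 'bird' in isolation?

In [xiɣi] and [xix] the final segment of 'fire' alternates: [ɣ] ~ [x].
The stem 'horn' ([nɔxi], [nɔx]) shows [x] unchanged in both environments, so [x] cannot be basic with [ɣ] derived before the DEF suffix.
So /ɣ/ is underlying, and a rule of word-final obstruent devoicing — voiced obstruents become voiceless word-finally — gives [x].
From [mɛɣi] the stem 'bird' is /mɛɣ/; word-finally this yields [mɛx].

[mɛx]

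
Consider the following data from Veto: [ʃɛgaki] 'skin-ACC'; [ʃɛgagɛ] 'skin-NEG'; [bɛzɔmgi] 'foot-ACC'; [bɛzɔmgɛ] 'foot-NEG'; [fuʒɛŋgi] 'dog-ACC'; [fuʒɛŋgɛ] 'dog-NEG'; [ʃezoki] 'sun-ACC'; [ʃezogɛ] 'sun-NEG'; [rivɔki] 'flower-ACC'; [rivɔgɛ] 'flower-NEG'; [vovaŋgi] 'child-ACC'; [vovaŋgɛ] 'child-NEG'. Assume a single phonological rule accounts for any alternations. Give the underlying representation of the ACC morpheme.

The ACC suffix surfaces as [-gi] and [-ki], depending on the final segment of the stem.
The NEG suffix, which begins with [g], is invariant after every stem; so [g] is not altered by any rule here.
The ACC suffix is therefore /-ki/ underlyingly, with post-nasal voicing: voiceless stops become voiced after a nasal.

/-ki/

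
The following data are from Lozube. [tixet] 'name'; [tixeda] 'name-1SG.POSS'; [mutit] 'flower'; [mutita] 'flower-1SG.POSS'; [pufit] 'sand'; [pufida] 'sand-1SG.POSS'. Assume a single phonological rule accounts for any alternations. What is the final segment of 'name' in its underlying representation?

/d/

'name' shows [t] ~ [d] at the end of the stem ([tixet] vs [tixeda]).
Compare 'flower', with invariant [t] in [mutit] and [mutita]: an analysis with underlying /t/ and a rule producing [d] before the 1SG.POSS suffix would wrongly predict alternation here too.
The alternation reflects word-final obstruent devoicing: voiced obstruents become voiceless word-finally. /d/ is underlying.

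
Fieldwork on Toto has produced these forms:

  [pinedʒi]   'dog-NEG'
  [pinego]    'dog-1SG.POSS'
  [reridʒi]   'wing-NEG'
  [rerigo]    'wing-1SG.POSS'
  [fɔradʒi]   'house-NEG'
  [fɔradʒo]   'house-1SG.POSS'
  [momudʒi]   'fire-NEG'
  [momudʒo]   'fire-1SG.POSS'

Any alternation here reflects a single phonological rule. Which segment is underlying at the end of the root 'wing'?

/g/

'wing' shows [dʒ] ~ [g] at the end of the stem ([reridʒi] vs [rerigo]).
Compare 'house', with invariant [dʒ] in [fɔradʒi] and [fɔradʒo]: an analysis with underlying /dʒ/ and a rule producing [g] before the 1SG.POSS suffix would wrongly predict alternation here too.
The alternation reflects palatalization before a front vowel: /g/ becomes palato-alveolar [dʒ] before a front vowel. /g/ is underlying.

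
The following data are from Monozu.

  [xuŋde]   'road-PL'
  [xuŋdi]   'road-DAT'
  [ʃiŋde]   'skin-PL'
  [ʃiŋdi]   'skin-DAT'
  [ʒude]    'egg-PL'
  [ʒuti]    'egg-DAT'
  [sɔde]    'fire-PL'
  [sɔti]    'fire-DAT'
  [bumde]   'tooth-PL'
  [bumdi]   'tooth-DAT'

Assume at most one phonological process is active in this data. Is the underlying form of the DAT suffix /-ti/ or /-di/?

The DAT suffix surfaces as [-di] and [-ti], depending on the final segment of the stem.
The PL suffix, which begins with [d], is invariant after every stem; so [d] is not altered by any rule here.
So the underlying form is /-ti/, and voiceless stops become voiced after a nasal.

/-ti/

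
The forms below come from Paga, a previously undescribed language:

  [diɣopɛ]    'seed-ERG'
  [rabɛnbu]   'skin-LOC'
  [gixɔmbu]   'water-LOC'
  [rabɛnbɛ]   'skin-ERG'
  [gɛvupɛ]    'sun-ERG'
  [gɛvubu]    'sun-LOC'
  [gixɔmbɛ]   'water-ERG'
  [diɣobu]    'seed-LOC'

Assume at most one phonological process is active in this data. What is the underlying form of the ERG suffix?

The ERG suffix surfaces as [-bɛ] and [-pɛ], depending on the final segment of the stem.
The LOC suffix, which begins with [b], is invariant after every stem; so [b] is not altered by any rule here.
So the underlying form is /-pɛ/, and voiceless stops become voiced after a nasal.

/-pɛ/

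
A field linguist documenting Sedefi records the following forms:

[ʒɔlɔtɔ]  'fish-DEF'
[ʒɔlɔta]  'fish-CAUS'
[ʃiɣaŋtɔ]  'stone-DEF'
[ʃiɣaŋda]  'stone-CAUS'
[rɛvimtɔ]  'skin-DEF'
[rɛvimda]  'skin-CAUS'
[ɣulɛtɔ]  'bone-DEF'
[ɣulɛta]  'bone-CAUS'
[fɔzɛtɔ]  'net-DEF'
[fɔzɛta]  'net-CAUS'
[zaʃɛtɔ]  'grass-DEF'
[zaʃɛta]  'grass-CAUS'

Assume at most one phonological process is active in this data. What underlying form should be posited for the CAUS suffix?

The CAUS suffix surfaces as [-da] and [-ta], depending on the final segment of the stem.
The DEF suffix, which begins with [t], is invariant after every stem; so [t] is not altered by any rule here.
The CAUS suffix is therefore /-da/ underlyingly, with post-vocalic devoicing: voiced stops become voiceless after a vowel.

/-da/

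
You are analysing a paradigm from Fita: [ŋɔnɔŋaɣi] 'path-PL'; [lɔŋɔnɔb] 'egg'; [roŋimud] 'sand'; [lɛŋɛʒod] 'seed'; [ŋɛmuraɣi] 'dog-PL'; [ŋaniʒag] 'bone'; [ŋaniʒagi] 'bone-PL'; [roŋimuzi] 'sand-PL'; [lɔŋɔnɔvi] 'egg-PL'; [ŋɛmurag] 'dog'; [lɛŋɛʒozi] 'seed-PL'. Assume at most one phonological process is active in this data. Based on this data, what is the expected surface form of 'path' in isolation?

In [ŋɛmurag] and [ŋɛmuraɣi] the final segment of 'dog' alternates: [g] ~ [ɣ].
Compare 'bone', with invariant [g] in [ŋaniʒag] and [ŋaniʒagi]: an analysis with underlying /g/ and a rule producing [ɣ] before the PL suffix would wrongly predict alternation here too.
So /ɣ/ is underlying, and a rule of word-final hardening — voiced fricatives become stops word-finally — gives [g].
The one attested form of 'path', [ŋɔnɔŋaɣi], shows underlying /ŋɔnɔŋaɣ/. Applying the same rule word-finally gives [ŋɔnɔŋag].

[ŋɔnɔŋag]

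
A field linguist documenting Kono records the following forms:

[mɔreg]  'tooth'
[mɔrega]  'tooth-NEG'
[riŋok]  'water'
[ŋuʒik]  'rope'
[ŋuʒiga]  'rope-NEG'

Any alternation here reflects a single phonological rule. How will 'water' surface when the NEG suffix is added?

[riŋoga]

The root 'rope' surfaces as [ŋuʒik] and [ŋuʒiga], with a stem-final [k] ~ [g] alternation.
Compare 'tooth', with invariant [g] in [mɔreg] and [mɔrega]: an analysis with underlying /g/ and a rule producing [k] in isolation would wrongly predict alternation here too.
So /k/ is underlying, and a rule of intervocalic voicing — voiceless stops become voiced between vowels — gives [g].
The one attested form of 'water', [riŋok], shows underlying /riŋok/. Applying the same rule between vowels gives [riŋoga].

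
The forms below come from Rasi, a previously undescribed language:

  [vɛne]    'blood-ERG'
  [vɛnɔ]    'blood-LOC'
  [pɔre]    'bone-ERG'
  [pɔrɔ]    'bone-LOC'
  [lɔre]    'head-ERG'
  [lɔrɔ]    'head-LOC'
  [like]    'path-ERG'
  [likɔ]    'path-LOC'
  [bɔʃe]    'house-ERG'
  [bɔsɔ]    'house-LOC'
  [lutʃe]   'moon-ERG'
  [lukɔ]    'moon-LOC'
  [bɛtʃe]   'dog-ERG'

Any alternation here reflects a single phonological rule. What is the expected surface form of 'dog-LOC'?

[bɛkɔ]

The root 'moon' surfaces as [lutʃe] and [lukɔ], with a stem-final [tʃ] ~ [k] alternation.
The stem 'path' ([like], [likɔ]) shows [k] unchanged in both environments, so [k] cannot be basic with [tʃ] derived before the ERG suffix.
The alternation reflects depalatalization: palato-alveolar /tʃ/ and /ʃ/ become [k] and [s] when no front vowel follows. /tʃ/ is underlying.
The one attested form of 'dog', [bɛtʃe], shows underlying /bɛtʃ/. Applying the same rule when no front vowel follows gives [bɛkɔ].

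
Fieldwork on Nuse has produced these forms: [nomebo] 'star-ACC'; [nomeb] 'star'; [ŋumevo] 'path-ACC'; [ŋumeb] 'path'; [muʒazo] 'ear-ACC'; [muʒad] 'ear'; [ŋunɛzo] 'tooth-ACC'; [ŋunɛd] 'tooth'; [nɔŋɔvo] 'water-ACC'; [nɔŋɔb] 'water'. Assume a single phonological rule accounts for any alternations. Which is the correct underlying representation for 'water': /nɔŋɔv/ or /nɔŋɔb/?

/nɔŋɔv/

The stem for 'water' ends in [v] in [nɔŋɔvo] but [b] in [nɔŋɔb].
If /b/ were underlying and a rule turned it into [v] before the ACC suffix, 'star' would also alternate; but it has [b] in both [nomebo] and [nomeb].
The underlying segment must be /v/; voiced fricatives become stops word-finally, yielding [b] there.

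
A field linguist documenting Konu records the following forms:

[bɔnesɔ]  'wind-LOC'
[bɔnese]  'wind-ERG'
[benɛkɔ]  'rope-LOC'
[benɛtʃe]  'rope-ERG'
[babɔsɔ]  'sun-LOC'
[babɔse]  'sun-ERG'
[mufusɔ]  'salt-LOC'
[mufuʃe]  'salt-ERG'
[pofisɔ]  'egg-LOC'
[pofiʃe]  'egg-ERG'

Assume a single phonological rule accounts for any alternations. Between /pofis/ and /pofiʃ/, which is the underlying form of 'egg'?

'egg' shows [s] ~ [ʃ] at the end of the stem ([pofisɔ] vs [pofiʃe]).
But 'sun' keeps [s] in both environments ([babɔsɔ], [babɔse]), so there is no rule changing /s/ to [ʃ] before the ERG suffix.
The underlying segment must be /ʃ/; palato-alveolar /tʃ/ and /ʃ/ become [k] and [s] when no front vowel follows, yielding [s] there.

/pofiʃ/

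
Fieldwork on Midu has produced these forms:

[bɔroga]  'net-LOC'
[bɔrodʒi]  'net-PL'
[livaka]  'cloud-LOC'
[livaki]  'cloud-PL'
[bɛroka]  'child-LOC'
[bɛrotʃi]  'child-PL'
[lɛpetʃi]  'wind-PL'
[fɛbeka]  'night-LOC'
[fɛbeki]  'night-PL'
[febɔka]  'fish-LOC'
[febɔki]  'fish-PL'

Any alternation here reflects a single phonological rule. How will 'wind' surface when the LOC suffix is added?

[lɛpeka]

In [bɛroka] and [bɛrotʃi] the final segment of 'child' alternates: [k] ~ [tʃ].
But 'night' keeps [k] in both environments ([fɛbeka], [fɛbeki]), so there is no rule changing /k/ to [tʃ] before the PL suffix.
The alternation reflects depalatalization: palato-alveolar /tʃ/ and /dʒ/ become [k] and [g] when no front vowel follows. /tʃ/ is underlying.
The one attested form of 'wind', [lɛpetʃi], shows underlying /lɛpetʃ/. Applying the same rule when no front vowel follows gives [lɛpeka].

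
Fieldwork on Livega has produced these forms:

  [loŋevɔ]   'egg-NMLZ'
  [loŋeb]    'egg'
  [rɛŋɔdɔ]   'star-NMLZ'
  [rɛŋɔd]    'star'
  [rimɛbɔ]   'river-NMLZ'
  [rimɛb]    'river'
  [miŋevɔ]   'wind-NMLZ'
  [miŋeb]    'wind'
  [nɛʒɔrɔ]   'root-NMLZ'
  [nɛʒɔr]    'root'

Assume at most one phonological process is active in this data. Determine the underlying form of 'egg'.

The stem for 'egg' ends in [v] in [loŋevɔ] but [b] in [loŋeb].
The stem 'river' ([rimɛbɔ], [rimɛb]) shows [b] unchanged in both environments, so [b] cannot be basic with [v] derived before the NMLZ suffix.
So /v/ is underlying, and a rule of word-final hardening — voiced fricatives become stops word-finally — gives [b].

/loŋev/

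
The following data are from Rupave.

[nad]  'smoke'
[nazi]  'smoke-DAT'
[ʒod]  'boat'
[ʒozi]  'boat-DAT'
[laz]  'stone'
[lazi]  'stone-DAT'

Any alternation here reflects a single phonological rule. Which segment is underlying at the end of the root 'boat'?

'boat' shows [d] ~ [z] at the end of the stem ([ʒod] vs [ʒozi]).
The stem 'stone' ([laz], [lazi]) shows [z] unchanged in both environments, so [z] cannot be basic with [d] derived in isolation.
Therefore /d/ is basic and [z] is derived by intervocalic spirantization (voiced stops become fricatives between vowels).

/d/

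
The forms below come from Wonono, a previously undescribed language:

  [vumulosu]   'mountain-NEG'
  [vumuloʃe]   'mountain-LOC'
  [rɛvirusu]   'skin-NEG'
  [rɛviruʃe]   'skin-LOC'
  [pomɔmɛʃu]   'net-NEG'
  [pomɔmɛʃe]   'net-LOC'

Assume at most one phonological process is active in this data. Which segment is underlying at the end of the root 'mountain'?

In [vumulosu] and [vumuloʃe] the final segment of 'mountain' alternates: [s] ~ [ʃ].
The stem 'net' ([pomɔmɛʃu], [pomɔmɛʃe]) shows [ʃ] unchanged in both environments, so [ʃ] cannot be basic with [s] derived before the NEG suffix.
The underlying segment must be /s/; /s/ becomes palato-alveolar [ʃ] before a front vowel, yielding [ʃ] there.

/s/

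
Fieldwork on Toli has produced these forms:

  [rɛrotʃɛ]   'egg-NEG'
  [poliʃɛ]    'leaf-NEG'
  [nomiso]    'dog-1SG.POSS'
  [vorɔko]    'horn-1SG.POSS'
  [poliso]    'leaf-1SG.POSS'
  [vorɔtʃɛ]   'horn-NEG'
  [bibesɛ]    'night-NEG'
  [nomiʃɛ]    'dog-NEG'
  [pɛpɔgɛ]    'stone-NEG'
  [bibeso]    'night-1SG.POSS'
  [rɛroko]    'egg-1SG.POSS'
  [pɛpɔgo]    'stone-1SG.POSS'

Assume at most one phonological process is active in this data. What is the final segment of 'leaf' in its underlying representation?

The stem for 'leaf' ends in [ʃ] in [poliʃɛ] but [s] in [poliso].
The stem 'night' ([bibesɛ], [bibeso]) shows [s] unchanged in both environments, so [s] cannot be basic with [ʃ] derived before the NEG suffix.
So /ʃ/ is underlying, and a rule of depalatalization — palato-alveolar /tʃ/ and /ʃ/ become [k] and [s] when no front vowel follows — gives [s].

/ʃ/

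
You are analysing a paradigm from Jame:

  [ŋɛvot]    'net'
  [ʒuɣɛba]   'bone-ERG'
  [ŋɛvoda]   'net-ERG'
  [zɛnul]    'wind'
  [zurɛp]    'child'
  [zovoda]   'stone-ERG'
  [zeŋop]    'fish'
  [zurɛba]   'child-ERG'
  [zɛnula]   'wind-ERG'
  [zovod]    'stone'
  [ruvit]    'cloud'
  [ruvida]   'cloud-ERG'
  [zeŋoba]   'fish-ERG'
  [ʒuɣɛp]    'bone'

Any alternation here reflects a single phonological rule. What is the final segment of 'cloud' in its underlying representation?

In [ruvida] and [ruvit] the final segment of 'cloud' alternates: [d] ~ [t].
But 'stone' keeps [d] in both environments ([zovoda], [zovod]), so there is no rule changing /d/ to [t] in isolation.
The underlying segment must be /t/; voiceless stops become voiced between vowels, yielding [d] there.

/t/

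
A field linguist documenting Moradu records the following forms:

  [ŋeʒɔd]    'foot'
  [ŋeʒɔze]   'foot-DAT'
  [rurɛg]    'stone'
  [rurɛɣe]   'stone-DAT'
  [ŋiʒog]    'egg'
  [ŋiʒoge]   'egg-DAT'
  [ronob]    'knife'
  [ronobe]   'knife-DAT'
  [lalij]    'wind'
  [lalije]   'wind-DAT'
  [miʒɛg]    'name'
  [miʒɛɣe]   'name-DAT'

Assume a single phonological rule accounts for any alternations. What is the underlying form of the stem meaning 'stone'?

/rurɛɣ/

In [rurɛg] and [rurɛɣe] the final segment of 'stone' alternates: [g] ~ [ɣ].
If /g/ were underlying and a rule turned it into [ɣ] before the DAT suffix, 'egg' would also alternate; but it has [g] in both [ŋiʒog] and [ŋiʒoge].
So /ɣ/ is underlying, and a rule of word-final hardening — voiced fricatives become stops word-finally — gives [g].
So 'stone' = /rurɛɣ/.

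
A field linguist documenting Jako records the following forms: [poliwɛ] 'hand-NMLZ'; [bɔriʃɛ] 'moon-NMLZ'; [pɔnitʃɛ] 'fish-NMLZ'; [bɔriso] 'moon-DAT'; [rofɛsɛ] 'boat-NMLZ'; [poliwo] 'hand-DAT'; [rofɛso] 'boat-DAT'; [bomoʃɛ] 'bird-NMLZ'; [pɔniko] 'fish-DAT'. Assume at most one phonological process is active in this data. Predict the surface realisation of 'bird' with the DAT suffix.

[bomoso]

'moon' shows [s] ~ [ʃ] at the end of the stem ([bɔriso] vs [bɔriʃɛ]).
Compare 'boat', with invariant [s] in [rofɛso] and [rofɛsɛ]: an analysis with underlying /s/ and a rule producing [ʃ] before the NMLZ suffix would wrongly predict alternation here too.
So /ʃ/ is underlying, and a rule of depalatalization — palato-alveolar /tʃ/ and /ʃ/ become [k] and [s] when no front vowel follows — gives [s].
The one attested form of 'bird', [bomoʃɛ], shows underlying /bomoʃ/. Applying the same rule when no front vowel follows gives [bomoso].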